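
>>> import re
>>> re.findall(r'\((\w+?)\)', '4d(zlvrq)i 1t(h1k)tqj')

['zlvrq', 'h1k']

Walking the string: at [2:9] match '(zlvrq)', group 1 = 'zlvrq'; at [13:18] match '(h1k)', group 1 = 'h1k'.
With a single group, `findall` returns only what that group captured — 2 items.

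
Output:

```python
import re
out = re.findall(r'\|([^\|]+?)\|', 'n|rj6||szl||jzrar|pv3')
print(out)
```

Walking the string: at [1:6] match '|rj6|', group 1 = 'rj6'; at [6:11] match '|szl|', group 1 = 'szl'; at [11:18] match '|jzrar|', group 1 = 'jzrar'.
`findall` collects group 1 from each match (3 total).

['rj6', 'szl', 'jzrar']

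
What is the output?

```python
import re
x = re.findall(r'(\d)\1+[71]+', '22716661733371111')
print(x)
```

`\1` has to match the exact text group 1 already captured.
With a single group, `findall` returns only what that group captured — 3 items.

['2', '6', '3']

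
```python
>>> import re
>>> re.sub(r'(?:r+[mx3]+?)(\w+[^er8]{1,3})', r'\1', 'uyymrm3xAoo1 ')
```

A non-greedy quantifier consumes as few characters as it can — just enough that the remainder of the pattern still matches from where it stops; whatever follows it matches normally.
The replacement refers to a captured group, so each match is rewritten using its own captured text.

'uyym3xAoo1 '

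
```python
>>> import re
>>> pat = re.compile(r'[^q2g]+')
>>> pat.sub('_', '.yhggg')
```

This matches one or more of any character except [q2g].
Every occurrence is swapped for '_'.

'_ggg'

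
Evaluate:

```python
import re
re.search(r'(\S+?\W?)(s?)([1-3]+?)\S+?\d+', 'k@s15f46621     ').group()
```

'k@s15f46621'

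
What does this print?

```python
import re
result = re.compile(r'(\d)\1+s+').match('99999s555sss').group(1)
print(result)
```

9

The match spans [0:6] → '99999s'.
Captured: group 1 = '9'.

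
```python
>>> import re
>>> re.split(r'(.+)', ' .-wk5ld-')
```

Pattern: one or more of any character (captured).
Matches to split on: at [0:9] → ' .-wk5ld-'.
Because the pattern has a capturing group, `split` also inserts each captured text between the pieces.

['', ' .-wk5ld-', '']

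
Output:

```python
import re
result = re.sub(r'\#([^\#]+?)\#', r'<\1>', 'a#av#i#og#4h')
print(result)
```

Matches: at [1:5] → '#av#'; at [6:10] → '#og#'.
`\1` in the replacement pulls in group 1's text for each match.

a<av>i<og>4h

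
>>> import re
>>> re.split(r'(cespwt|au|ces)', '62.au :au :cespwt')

`|` is ordered: at each position the engine commits to the first alternative that works.
Matches to split on: at [3:5] → 'au'; at [7:9] → 'au'; at [11:17] → 'cespwt'.
The group in the pattern means `split` returns the separators' captures alongside the pieces.

['62.', 'au', ' :', 'au', ' :', 'cespwt', '']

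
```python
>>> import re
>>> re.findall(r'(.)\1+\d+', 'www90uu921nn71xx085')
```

['w', 'u', 'n', 'x']

`\1` has to match the exact text group 1 already captured.
Matches: at [0:5] match 'www90', group 1 = 'w'; at [5:10] match 'uu921', group 1 = 'u'; at [10:14] match 'nn71', group 1 = 'n'; at [14:19] match 'xx085', group 1 = 'x'.
Because there's exactly one group, `findall` drops the full match and keeps group 1 from each hit.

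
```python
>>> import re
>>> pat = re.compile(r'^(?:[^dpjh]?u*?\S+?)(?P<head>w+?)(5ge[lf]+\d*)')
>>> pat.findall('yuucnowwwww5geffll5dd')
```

[('wwwww', '5geffll5')]

The `?` after the quantifier makes it lazy — it takes as little as possible before letting the rest of the pattern try.
Multiple groups make `findall` return tuples — one 2-tuple for the one match.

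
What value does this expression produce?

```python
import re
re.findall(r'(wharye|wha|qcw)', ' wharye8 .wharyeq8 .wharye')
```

['wharye', 'wharye', 'wharye']

Branches in `(...|...)` are attempted left-to-right; the first branch that allows the whole pattern to succeed is taken.
Scanning left to right: at [1:7] match 'wharye', group 1 = 'wharye'; at [10:16] match 'wharye', group 1 = 'wharye'; at [20:26] match 'wharye', group 1 = 'wharye'.
With a single group, `findall` returns only what that group captured — 3 items.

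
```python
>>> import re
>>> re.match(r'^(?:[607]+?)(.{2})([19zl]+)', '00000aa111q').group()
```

'00000aa111'

The pattern matches anchored at the start of the string; then one or more of one of [607] (lazy) (non-capturing group); then exactly 2 of any character (captured); then one or more of one of [19zl] (captured).
`re.match` only tries the pattern at the start of the string.
The match spans [0:10] → '00000aa111'.
Captured: group 1 = 'aa', group 2 = '111'.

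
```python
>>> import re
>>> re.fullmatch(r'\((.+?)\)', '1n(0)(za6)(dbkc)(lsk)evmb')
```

None

For `fullmatch`, every character of the input must be accounted for by the pattern.
Here there's no way to consume every character, so the call returns None.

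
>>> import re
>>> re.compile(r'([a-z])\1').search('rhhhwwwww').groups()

('h',)

The match spans [1:3] → 'hh'.
Captured: group 1 = 'h'.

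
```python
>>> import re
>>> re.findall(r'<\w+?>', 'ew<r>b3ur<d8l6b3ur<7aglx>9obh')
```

Matches: at [2:5] → '<r>'; at [18:25] → '<7aglx>'.
With no groups in the pattern, `findall` gives back each whole match — 2 here.

['<r>', '<7aglx>']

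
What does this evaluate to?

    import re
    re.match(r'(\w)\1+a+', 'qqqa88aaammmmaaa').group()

'qqqa'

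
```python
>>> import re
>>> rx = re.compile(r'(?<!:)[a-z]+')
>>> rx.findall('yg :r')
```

['yg']

`(?!…)`/`(?<!…)` only lets a position through if the neighbouring text does NOT match; no characters are consumed.
Scanning left to right: at [0:2] → 'yg'.
Since nothing is captured, `findall` lists the 1 matched substring directly.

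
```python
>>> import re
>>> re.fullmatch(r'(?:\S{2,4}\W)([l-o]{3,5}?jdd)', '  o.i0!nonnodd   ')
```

None

`re.fullmatch` requires the pattern to consume the entire string.
Here the pattern can't cover the whole string, so the call returns None.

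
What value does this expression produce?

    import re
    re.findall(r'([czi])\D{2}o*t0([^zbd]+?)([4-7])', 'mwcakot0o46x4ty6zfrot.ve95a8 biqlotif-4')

[('c', 'o', '4')]

`findall` packs the 3 group values into a tuple for every match.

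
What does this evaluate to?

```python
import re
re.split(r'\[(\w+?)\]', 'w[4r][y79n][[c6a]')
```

['w', '4r', '', 'y79n', '[', 'c6a', '']

The group in the pattern means `split` returns the separators' captures alongside the pieces.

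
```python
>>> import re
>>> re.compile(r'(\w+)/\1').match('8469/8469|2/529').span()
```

A backreference is literal: `\1` must see the identical characters the first group matched.
`re.match` only tries the pattern at the start of the string.
The match spans [0:9] → '8469/8469'.
Captured: group 1 = '8469'.

(0, 9)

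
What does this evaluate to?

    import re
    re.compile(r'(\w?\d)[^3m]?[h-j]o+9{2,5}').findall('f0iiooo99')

['f0']

The pattern matches optionally a word character, then a digit (captured); then optionally any character except [3m], then a character in [h-j]; then one or more of the literal 'o', then 2 to 5 of the literal '9'.
Matches: at [0:9] match 'f0iiooo99', group 1 = 'f0'.
Because there's exactly one group, `findall` drops the full match and keeps group 1 from the one hit.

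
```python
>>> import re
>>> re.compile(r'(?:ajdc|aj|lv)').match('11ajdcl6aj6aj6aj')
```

None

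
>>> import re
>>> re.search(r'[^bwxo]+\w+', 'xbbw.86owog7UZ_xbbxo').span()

The match spans [4:20] → '.86owog7UZ_xbbxo'.

(4, 20)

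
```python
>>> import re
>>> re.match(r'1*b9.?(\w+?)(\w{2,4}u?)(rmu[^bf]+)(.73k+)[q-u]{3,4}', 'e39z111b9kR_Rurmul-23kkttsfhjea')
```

None

This matches zero or more of a literal '1', then the literal 'b9', then optionally any character; then one or more of a word character (lazy) (captured); then 2 to 4 of a word character, then optionally the literal 'u' (captured); then the literal 'rmu', then one or more of any character except [bf] (captured); then any character, then the literal '73', then one or more of a literal 'k' (captured); then 3 to 4 of a character in [q-u].
`re.match` won't scan ahead — the pattern has to work from the very first character.
Here the string doesn't start with a match, so the call returns None.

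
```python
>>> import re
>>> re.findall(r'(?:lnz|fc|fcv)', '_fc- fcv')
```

['fc', 'fc']

Alternation isn't longest-match — the leftmost alternative that fits at this position is chosen.
Matches: at [1:3] → 'fc'; at [5:7] → 'fc'.
Since nothing is captured, `findall` lists the 2 matched substrings directly.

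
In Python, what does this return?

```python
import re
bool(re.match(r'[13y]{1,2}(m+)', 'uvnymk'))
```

False

The pattern matches 1 to 2 of one of [13y]; then one or more of a literal 'm' (captured).
`re.match` only tries the pattern at the start of the string.
Here the pattern fails at index 0, so the call returns None, and `bool(None)` is False.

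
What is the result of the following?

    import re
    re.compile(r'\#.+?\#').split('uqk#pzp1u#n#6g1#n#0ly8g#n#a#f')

['uqk', 'n', 'n', 'n', 'f']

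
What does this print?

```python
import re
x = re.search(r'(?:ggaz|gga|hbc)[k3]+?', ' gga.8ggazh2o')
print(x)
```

Unlike `match`, `search` isn't anchored — it looks for the pattern anywhere in the string.
Here the pattern never matches, so the call returns None.

None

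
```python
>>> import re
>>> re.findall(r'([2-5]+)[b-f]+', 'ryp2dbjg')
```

Pattern: one or more of a character in [2-5] (captured); then one or more of a character in [b-f].
Walking the string: at [3:6] match '2db', group 1 = '2'.
Because there's exactly one group, `findall` drops the full match and keeps group 1 from the one hit.

['2']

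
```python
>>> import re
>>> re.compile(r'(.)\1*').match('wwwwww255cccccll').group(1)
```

'w'

The match spans [0:6] → 'wwwwww'.
Captured: group 1 = 'w'.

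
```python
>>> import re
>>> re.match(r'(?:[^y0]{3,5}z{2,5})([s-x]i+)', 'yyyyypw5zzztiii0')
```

None

`re.match` only tries the pattern at the start of the string.
Here the pattern fails at index 0, so the call returns None.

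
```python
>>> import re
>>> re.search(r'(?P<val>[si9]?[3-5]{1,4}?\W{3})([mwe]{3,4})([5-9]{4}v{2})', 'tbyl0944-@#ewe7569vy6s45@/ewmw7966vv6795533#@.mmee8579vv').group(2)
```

The pattern matches optionally one of [si9], then 1 to 4 of a character in [3-5] (lazy), then exactly 3 of a non-word character (captured as 'val'); then 3 to 4 of one of [mwe] (captured); then exactly 4 of a character in [5-9], then exactly 2 of a literal 'v' (captured).
`re.search` tries every starting position until one works.
The match spans [38:56] → '95533#@.mmee8579vv'.
Captured: group 1 = '95533#@.', group 2 = 'mmee', group 3 = '8579vv'.

'mmee'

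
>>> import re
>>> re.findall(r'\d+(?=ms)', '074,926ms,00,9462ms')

Lookahead/lookbehind check context without consuming it, so the matched span excludes the asserted characters.
Matches: at [4:7] → '926'; at [13:17] → '9462'.
Since nothing is captured, `findall` lists the 2 matched substrings directly.

['926', '9462']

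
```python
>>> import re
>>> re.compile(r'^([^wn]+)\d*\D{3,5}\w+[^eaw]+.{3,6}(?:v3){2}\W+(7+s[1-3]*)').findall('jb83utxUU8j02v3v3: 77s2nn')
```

`findall` packs the 2 group values into a tuple for every match.

[('jb83u', '77s2')]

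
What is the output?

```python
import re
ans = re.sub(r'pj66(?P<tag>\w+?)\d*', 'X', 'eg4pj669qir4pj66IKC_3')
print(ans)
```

eg4Xqir4XKC_3

A `+?`/`*?`/`{m,n}?` starts at its minimum and grows only as far as needed for what follows to match.
`sub` substitutes 'X' at each match site.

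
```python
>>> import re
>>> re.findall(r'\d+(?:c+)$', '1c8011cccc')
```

['8011cccc']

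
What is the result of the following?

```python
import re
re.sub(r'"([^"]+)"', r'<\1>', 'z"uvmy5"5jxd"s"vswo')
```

Matches: at [1:8] → '"uvmy5"'; at [12:15] → '"s"'.
Each match is replaced using the text its own group 1 captured.

'z<uvmy5>5jxd<s>vswo'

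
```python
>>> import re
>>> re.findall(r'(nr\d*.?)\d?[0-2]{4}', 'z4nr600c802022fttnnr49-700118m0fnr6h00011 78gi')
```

['nr600c', 'nr49-', 'nr6h']

Pattern: the literal 'nr', then zero or more of a digit, then optionally any character (captured); then optionally a digit, then exactly 4 of a character in [0-2].
Because there's exactly one group, `findall` drops the full match and keeps group 1 from each hit.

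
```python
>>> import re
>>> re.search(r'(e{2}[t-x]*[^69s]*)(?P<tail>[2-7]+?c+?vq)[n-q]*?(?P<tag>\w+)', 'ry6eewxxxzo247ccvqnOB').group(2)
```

'7ccvq'

This matches exactly 2 of the literal 'e', then zero or more of a character in [t-x], then zero or more of any character except [69s] (captured); then one or more of a character in [2-7] (lazy), then one or more of the literal 'c' (lazy), then the literal 'vq' (captured as 'tail'); then zero or more of a character in [n-q] (lazy); then one or more of a word character (captured as 'tag').
With the lazy modifier that quantifier settles for the fewest repetitions that let the rest of the pattern succeed (the atoms after it are unaffected and can still be greedy).
Unlike `match`, `search` isn't anchored — it looks for the pattern anywhere in the string.
The match spans [3:21] → 'eewxxxzo247ccvqnOB'.
Captured: group 1 = 'eewxxxzo24', group 2 = '7ccvq', group 3 = 'nOB'.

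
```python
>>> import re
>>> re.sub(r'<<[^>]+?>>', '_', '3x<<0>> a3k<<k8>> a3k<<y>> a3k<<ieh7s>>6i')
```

Matches: at [2:7] → '<<0>>'; at [11:17] → '<<k8>>'; at [21:26] → '<<y>>'; at [30:39] → '<<ieh7s>>'.
`sub` substitutes '_' at each match site.

'3x_ a3k_ a3k_ a3k_6i'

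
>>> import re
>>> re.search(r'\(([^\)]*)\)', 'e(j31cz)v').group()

Unlike `match`, `search` isn't anchored — it looks for the pattern anywhere in the string.
The match spans [1:8] → '(j31cz)'.
Captured: group 1 = 'j31cz'.

'(j31cz)'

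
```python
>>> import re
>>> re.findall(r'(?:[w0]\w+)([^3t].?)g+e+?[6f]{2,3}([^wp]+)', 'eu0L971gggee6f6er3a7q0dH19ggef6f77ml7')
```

[('g', '77ml7')]

This matches one of [w0], then one or more of a word character (non-capturing group); then any character except [3t], then optionally any character (captured); then one or more of a literal 'g'; then one or more of a literal 'e' (lazy), then 2 to 3 of one of [6f]; then one or more of any character except [wp] (captured).
Walking the string: at [2:37] match '0L971gggee6f6er3a7q0dH19ggef6f77ml7', groups = ('g', '77ml7').
`findall` packs the 2 group values into a tuple for every match.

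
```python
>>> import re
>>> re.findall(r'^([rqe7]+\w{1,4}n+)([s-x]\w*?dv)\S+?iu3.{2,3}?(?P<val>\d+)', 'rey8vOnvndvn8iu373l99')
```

With 3 capturing groups, `findall` returns a 3-tuple per match.

[('rey8vOn', 'vndv', '99')]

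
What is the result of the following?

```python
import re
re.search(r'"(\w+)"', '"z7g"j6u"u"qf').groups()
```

('z7g',)

`search` walks the string left to right and returns the first match it finds.
The match spans [0:5] → '"z7g"'.
Captured: group 1 = 'z7g'.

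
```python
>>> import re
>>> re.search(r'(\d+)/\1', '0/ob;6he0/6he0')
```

A backreference is literal: `\1` must see the identical characters the first group matched.
`re.search` tries every starting position until one works.
Here nothing in the string fits, so the call returns None.

None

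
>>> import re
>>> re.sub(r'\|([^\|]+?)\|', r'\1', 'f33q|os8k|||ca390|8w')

Each match is replaced using the text its own group 1 captured.

'f33qos8k|ca3908w'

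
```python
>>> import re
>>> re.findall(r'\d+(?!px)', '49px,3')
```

['4', '3']

The negative lookahead/lookbehind blocks any match where the forbidden context is present.
Scanning left to right: at [0:1] → '4'; at [5:6] → '3'.
With no groups in the pattern, `findall` gives back each whole match — 2 here.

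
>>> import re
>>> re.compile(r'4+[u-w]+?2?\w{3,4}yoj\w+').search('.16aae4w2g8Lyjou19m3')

The pattern matches one or more of the literal '4', then one or more of a character in [u-w] (lazy), then optionally the literal '2'; then 3 to 4 of a word character, then the literal 'yoj', then one or more of a word character.
Unlike `match`, `search` isn't anchored — it looks for the pattern anywhere in the string.
Here nothing in the string fits, so the call returns None.

None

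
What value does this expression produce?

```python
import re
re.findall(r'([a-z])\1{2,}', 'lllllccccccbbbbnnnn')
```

['l', 'c', 'b', 'n']

A backreference is literal: `\1` must see the identical characters the first group matched.
Walking the string: at [0:5] match 'lllll', group 1 = 'l'; at [5:11] match 'cccccc', group 1 = 'c'; at [11:15] match 'bbbb', group 1 = 'b'; at [15:19] match 'nnnn', group 1 = 'n'.
`findall` collects group 1 from each match (4 total).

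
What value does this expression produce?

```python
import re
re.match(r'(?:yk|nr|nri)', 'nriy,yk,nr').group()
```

'nr'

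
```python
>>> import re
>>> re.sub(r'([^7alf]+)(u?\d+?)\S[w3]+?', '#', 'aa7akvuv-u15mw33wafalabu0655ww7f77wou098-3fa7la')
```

'aa7a#afala#7f77#fa7la'

Every occurrence is swapped for '#'.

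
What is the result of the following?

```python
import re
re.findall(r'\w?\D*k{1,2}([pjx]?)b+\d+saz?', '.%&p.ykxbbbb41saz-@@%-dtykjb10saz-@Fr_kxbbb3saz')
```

This matches optionally a word character, then zero or more of a non-digit, then 1 to 2 of the literal 'k'; then optionally one of [pjx] (captured); then one or more of a literal 'b'; then one or more of a digit; then the literal 'sa', then optionally the literal 'z'.
One capturing group, so `findall` returns just the captured substring from each match — 3 in all.

['x', 'j', 'x']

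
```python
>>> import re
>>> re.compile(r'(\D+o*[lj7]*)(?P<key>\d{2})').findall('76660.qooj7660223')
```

[('.qooj7', '66')]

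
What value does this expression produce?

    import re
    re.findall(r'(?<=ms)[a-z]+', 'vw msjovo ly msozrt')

['jovo', 'ozrt']

The lookaround is zero-width — it requires the adjacent text to match without consuming it, so the asserted text isn't part of the match.
Since nothing is captured, `findall` lists the 2 matched substrings directly.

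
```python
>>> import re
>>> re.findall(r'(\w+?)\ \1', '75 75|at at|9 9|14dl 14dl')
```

After group 1 captures some text, `\1` only succeeds where that same text appears again.
Scanning left to right: at [0:5] match '75 75', group 1 = '75'; at [6:11] match 'at at', group 1 = 'at'; at [12:15] match '9 9', group 1 = '9'; at [16:25] match '14dl 14dl', group 1 = '14dl'.
`findall` collects group 1 from each match (4 total).

['75', 'at', '9', '14dl']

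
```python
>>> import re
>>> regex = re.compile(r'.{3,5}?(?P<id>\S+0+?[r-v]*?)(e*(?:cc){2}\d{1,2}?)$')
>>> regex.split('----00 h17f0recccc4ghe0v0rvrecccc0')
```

['--', 'h17f0recccc4ghe0v0rvr', 'ecccc0', '']

The pattern matches 3 to 5 of any character (lazy); then one or more of a non-whitespace character, then one or more of a literal '0' (lazy), then zero or more of a character in [r-v] (lazy) (captured as 'id'); then zero or more of a literal 'e', then the literal 'cc' repeated 2 times, then 1 to 2 of a digit (lazy) (captured); then anchored at the end.
Matches to split on: at [2:34] → '--00 h17f0recccc4ghe0v0rvrecccc0'.
Because the pattern has a capturing group, `split` also inserts each captured text between the pieces.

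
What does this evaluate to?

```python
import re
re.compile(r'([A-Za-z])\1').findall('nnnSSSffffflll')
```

['n', 'S', 'f', 'f', 'l']

A backreference is literal: `\1` must see the identical characters the first group matched.
Matches: at [0:2] match 'nn', group 1 = 'n'; at [3:5] match 'SS', group 1 = 'S'; at [6:8] match 'ff', group 1 = 'f'; at [8:10] match 'ff', group 1 = 'f'; at [11:13] match 'll', group 1 = 'l'.
Because there's exactly one group, `findall` drops the full match and keeps group 1 from each hit.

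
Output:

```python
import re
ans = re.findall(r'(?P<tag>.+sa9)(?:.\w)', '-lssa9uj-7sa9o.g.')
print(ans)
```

The pattern matches one or more of any character, then the literal 'sa9' (captured as 'tag'); then any character, then a word character (non-capturing group).
Scanning left to right: at [0:8] match '-lssa9uj', group 1 = '-lssa9'.
`findall` collects group 1 from the one match (1 total).

['-lssa9']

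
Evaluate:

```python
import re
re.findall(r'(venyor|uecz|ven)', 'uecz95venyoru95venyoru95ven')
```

['uecz', 'venyor', 'venyor', 'ven']

`|` is ordered: at each position the engine commits to the first alternative that works.
Walking the string: at [0:4] match 'uecz', group 1 = 'uecz'; at [6:12] match 'venyor', group 1 = 'venyor'; at [15:21] match 'venyor', group 1 = 'venyor'; at [24:27] match 'ven', group 1 = 'ven'.
With a single group, `findall` returns only what that group captured — 4 items.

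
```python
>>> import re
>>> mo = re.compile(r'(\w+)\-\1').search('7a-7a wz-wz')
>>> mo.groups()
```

('7a',)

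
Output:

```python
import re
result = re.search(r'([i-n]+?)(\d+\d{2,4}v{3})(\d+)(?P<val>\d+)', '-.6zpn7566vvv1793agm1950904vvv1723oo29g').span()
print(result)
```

(5, 17)

The pattern matches one or more of a character in [i-n] (lazy) (captured); then one or more of a digit, then 2 to 4 of a digit, then exactly 3 of a literal 'v' (captured); then one or more of a digit (captured); then one or more of a digit (captured as 'val').
`re.search` tries every starting position until one works.
The match spans [5:17] → 'n7566vvv1793'.
Captured: group 1 = 'n', group 2 = '7566vvv', group 3 = '179', group 4 = '3'.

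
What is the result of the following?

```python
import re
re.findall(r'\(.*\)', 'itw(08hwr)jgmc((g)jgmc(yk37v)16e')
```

['(08hwr)jgmc((g)jgmc(yk37v)']

Matches: at [3:29] → '(08hwr)jgmc((g)jgmc(yk37v)'.
`findall` yields the raw match text (1 of them) because the pattern has no groups.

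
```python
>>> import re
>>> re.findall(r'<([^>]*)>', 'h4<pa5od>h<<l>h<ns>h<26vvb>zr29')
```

['pa5od', '<l', 'ns', '26vvb']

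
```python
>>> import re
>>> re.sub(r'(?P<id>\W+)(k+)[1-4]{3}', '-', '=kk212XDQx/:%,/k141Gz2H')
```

'-XDQx-Gz2H'

The pattern matches one or more of a non-word character (captured as 'id'); then one or more of a literal 'k' (captured); then exactly 3 of a character in [1-4].
Matches: at [0:6] → '=kk212'; at [10:19] → '/:%,/k141'.
`sub` substitutes '-' at each match site.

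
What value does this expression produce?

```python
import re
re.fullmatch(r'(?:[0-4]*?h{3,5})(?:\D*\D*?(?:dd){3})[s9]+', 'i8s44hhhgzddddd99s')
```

None

This matches zero or more of a character in [0-4] (lazy), then 3 to 5 of the literal 'h' (non-capturing group); then zero or more of a non-digit, then zero or more of a non-digit (lazy), then the literal 'dd' repeated 3 times (non-capturing group); then one or more of one of [s9].
For `fullmatch`, every character of the input must be accounted for by the pattern.
Here the string isn't matched end-to-end, so the call returns None.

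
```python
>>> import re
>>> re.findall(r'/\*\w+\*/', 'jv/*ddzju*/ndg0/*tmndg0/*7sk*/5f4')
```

['/*ddzju*/', '/*7sk*/']

Since nothing is captured, `findall` lists the 2 matched substrings directly.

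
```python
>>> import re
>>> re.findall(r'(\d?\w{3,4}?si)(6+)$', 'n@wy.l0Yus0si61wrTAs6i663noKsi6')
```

[('63noKsi', '6')]

This matches optionally a digit, then 3 to 4 of a word character (lazy), then the literal 'si' (captured); then one or more of a literal '6' (captured); then anchored at the end.
2 groups means the one result is a tuple of 2 captured strings — 1 here.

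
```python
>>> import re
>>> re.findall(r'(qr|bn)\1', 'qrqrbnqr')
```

['qr']

The backreference `\1` re-matches whatever the first group consumed, character for character.
Matches: at [0:4] match 'qrqr', group 1 = 'qr'.
One capturing group, so `findall` returns just the captured substring from the one match — 1 in all.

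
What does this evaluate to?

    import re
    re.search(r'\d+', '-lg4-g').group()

'4'

The pattern matches one or more of a digit.
Unlike `match`, `search` isn't anchored — it looks for the pattern anywhere in the string.
The match spans [3:4] → '4'.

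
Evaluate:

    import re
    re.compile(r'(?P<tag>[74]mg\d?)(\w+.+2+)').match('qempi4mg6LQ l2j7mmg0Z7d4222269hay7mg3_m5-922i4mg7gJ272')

None

The pattern matches one of [74], then the literal 'mg', then optionally a digit (captured as 'tag'); then one or more of a word character, then one or more of any character, then one or more of the literal '2' (captured).
With `match`, the pattern is implicitly anchored at the beginning.
Here the string doesn't start with a match, so the call returns None.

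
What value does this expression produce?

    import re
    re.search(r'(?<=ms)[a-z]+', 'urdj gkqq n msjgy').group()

Because the assertion is zero-width, the text it checks is not consumed and won't appear in the result.
`re.search` tries every starting position until one works.
The match spans [14:17] → 'jgy'.

'jgy'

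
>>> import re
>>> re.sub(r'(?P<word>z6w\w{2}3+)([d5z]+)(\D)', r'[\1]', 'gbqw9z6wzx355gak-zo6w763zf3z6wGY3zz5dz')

'gbqw9[z6wzx3]ak-zo6w763zf3[z6wGY3]'

`\1` in the replacement pulls in group 1's text for each match.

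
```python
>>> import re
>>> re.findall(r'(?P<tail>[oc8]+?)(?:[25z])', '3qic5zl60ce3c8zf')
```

Pattern: one or more of one of [oc8] (lazy) (captured as 'tail'); then one of [25z] (non-capturing group).
Scanning left to right: at [3:5] match 'c5', group 1 = 'c'; at [12:15] match 'c8z', group 1 = 'c8'.
One capturing group, so `findall` returns just the captured substring from each match — 2 in all.

['c', 'c8']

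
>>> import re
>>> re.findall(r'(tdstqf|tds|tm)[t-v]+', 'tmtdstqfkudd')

Walking the string: at [0:3] match 'tmt', group 1 = 'tm'.
One capturing group, so `findall` returns just the captured substring from the one match — 1 in all.

['tm']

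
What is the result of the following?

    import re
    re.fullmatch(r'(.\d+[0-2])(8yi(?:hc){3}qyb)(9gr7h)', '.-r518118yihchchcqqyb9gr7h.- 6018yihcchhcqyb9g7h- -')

None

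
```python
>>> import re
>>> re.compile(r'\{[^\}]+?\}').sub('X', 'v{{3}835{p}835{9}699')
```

'vX835X835X699'

`sub` substitutes 'X' at each match site.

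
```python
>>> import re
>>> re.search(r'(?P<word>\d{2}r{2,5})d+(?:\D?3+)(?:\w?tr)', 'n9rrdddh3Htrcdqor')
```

None

This matches exactly 2 of a digit, then 2 to 5 of the literal 'r' (captured as 'word'); then one or more of a literal 'd'; then optionally a non-digit, then one or more of a literal '3' (non-capturing group); then optionally a word character, then the literal 'tr' (non-capturing group).
`search` walks the string left to right and returns the first match it finds.
Here no position works, so the call returns None.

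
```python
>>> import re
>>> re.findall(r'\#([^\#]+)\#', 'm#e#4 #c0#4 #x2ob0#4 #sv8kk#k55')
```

One capturing group, so `findall` returns just the captured substring from each match — 4 in all.

['e', 'c0', 'x2ob0', 'sv8kk']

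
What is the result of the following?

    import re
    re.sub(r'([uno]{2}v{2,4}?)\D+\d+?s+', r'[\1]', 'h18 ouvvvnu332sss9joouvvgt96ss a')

'h18 [ouvv]9jo[ouvv] a'

The pattern matches exactly 2 of one of [uno], then 2 to 4 of a literal 'v' (lazy) (captured); then one or more of a non-digit; then one or more of a digit (lazy), then one or more of the literal 's'.
The `?` after the quantifier makes it lazy — it takes as little as possible before letting the rest of the pattern try.
Matches: at [4:17] → 'ouvvvnu332sss'; at [20:30] → 'ouvvgt96ss'.
Each match is replaced using the text its own group 1 captured.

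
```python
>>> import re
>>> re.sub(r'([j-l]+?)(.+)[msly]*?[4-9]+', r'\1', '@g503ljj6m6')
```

'@g503l'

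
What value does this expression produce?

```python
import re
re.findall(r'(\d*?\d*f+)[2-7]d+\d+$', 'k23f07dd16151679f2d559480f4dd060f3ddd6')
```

['060f']

The pattern matches zero or more of a digit (lazy), then zero or more of a digit, then one or more of a literal 'f' (captured); then a character in [2-7]; then one or more of a literal 'd', then one or more of a digit; then anchored at the end.
Matches: at [29:38] match '060f3ddd6', group 1 = '060f'.
With a single group, `findall` returns only what that group captured — 1 item.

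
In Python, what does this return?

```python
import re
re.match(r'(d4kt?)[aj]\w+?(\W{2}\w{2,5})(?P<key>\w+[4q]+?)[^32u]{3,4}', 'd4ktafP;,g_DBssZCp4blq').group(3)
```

'sZCp4'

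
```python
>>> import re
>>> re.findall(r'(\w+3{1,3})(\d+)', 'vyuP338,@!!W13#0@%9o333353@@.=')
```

[('vyuP33', '8'), ('9o3333', '53')]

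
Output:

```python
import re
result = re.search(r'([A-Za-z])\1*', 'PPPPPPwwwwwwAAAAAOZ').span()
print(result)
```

`\1` has to match the exact text group 1 already captured.
`re.search` tries every starting position until one works.
The match spans [0:6] → 'PPPPPP'.
Captured: group 1 = 'P'.

(0, 6)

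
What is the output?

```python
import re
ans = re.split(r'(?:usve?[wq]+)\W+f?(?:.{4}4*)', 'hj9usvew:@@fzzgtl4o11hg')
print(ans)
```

['hj9', 'l4o11hg']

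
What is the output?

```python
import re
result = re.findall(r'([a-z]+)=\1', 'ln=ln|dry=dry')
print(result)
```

The backreference `\1` re-matches whatever the first group consumed, character for character.
Scanning left to right: at [0:5] match 'ln=ln', group 1 = 'ln'; at [6:13] match 'dry=dry', group 1 = 'dry'.
Because there's exactly one group, `findall` drops the full match and keeps group 1 from each hit.

['ln', 'dry']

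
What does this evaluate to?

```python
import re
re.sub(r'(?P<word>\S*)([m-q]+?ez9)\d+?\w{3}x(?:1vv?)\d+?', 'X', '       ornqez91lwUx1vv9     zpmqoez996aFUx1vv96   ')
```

Pattern: zero or more of a non-whitespace character (captured as 'word'); then one or more of a character in [m-q] (lazy), then the literal 'ez9' (captured); then one or more of a digit (lazy), then exactly 3 of a word character, then a literal 'x'; then the literal '1v', then optionally a literal 'v' (non-capturing group); then one or more of a digit (lazy).
Matches: at [7:23] → 'ornqez91lwUx1vv9'; at [28:46] → 'zpmqoez996aFUx1vv9'.
`sub` substitutes 'X' at each match site.

'       X     X6   '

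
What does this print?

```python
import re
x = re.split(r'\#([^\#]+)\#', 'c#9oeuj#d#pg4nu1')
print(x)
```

['c', '9oeuj', 'd#pg4nu1']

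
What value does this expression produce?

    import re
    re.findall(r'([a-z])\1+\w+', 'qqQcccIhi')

['q']

The backreference `\1` re-matches whatever the first group consumed, character for character.
Scanning left to right: at [0:9] match 'qqQcccIhi', group 1 = 'q'.
With a single group, `findall` returns only what that group captured — 1 item.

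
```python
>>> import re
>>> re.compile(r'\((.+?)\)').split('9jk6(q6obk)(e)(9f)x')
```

['9jk6', 'q6obk', '', 'e', '', '9f', 'x']

With the lazy modifier that quantifier settles for the fewest repetitions that let the rest of the pattern succeed (the atoms after it are unaffected and can still be greedy).
`re.split` interleaves the captured-group text with the surrounding fragments.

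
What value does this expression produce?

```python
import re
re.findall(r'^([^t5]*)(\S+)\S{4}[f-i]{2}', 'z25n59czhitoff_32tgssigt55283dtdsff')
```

Pattern: anchored at the start of the string; then zero or more of any character except [t5] (captured); then one or more of a non-whitespace character (captured); then exactly 4 of a non-whitespace character, then exactly 2 of a character in [f-i].
Walking the string: at [0:35] match 'z25n59czhitoff_32tgssigt55283dtdsff', groups = ('z2', '5n59czhitoff_32tgssigt55283').
2 groups means the one result is a tuple of 2 captured strings — 1 here.

[('z2', '5n59czhitoff_32tgssigt55283')]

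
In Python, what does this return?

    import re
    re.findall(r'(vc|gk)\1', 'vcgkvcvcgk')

['vc']

After group 1 captures some text, `\1` only succeeds where that same text appears again.
Because there's exactly one group, `findall` drops the full match and keeps group 1 from the one hit.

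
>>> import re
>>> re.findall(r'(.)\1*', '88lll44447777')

`\1` is not a pattern — it's the concrete string captured by group 1, re-applied verbatim.
Scanning left to right: at [0:2] match '88', group 1 = '8'; at [2:5] match 'lll', group 1 = 'l'; at [5:9] match '4444', group 1 = '4'; at [9:13] match '7777', group 1 = '7'.
Because there's exactly one group, `findall` drops the full match and keeps group 1 from each hit.

['8', 'l', '4', '7']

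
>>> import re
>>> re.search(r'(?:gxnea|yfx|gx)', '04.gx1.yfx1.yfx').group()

Unlike `match`, `search` isn't anchored — it looks for the pattern anywhere in the string.
The match spans [3:5] → 'gx'.

'gx'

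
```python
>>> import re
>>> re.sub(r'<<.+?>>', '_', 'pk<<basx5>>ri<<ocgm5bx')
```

Matches: at [2:11] → '<<basx5>>'.
Every occurrence is swapped for '_'.

'pk_ri<<ocgm5bx'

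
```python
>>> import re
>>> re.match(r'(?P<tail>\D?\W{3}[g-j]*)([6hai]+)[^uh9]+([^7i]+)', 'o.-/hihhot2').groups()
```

('o.-/hih', 'h', '2')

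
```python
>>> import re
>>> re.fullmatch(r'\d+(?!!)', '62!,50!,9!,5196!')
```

None

`(?!…)`/`(?<!…)` only lets a position through if the neighbouring text does NOT match; no characters are consumed.
For `fullmatch`, every character of the input must be accounted for by the pattern.
Here the pattern can't cover the whole string, so the call returns None.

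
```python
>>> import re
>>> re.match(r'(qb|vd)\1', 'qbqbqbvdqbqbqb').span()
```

(0, 4)

The backreference `\1` re-matches whatever the first group consumed, character for character.
`re.match` only tries the pattern at the start of the string.
The match spans [0:4] → 'qbqb'.
Captured: group 1 = 'qb'.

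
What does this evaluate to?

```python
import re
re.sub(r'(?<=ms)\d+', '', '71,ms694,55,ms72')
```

'71,ms,55,ms'

The positive lookaround only admits positions where the adjacent text matches; those characters stay outside the span.
Matches: at [5:8] → '694'; at [14:16] → '72'.
`sub` substitutes '' at each match site.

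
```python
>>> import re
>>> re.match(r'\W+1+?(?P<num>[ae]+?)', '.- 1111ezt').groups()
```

('e',)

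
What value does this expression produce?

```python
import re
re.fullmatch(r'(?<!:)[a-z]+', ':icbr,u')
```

`(?!…)`/`(?<!…)` only lets a position through if the neighbouring text does NOT match; no characters are consumed.
`fullmatch` succeeds only if the pattern covers the string from start to end.
Here there's no way to consume every character, so the call returns None.

None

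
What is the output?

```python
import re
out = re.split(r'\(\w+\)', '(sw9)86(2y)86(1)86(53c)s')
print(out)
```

The string is cut at each match, leaving 5 pieces.

['', '86', '86', '86', 's']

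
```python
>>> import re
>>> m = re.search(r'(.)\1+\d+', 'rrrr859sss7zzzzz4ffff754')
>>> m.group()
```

After group 1 captures some text, `\1` only succeeds where that same text appears again.
`search` walks the string left to right and returns the first match it finds.
The match spans [0:7] → 'rrrr859'.
Captured: group 1 = 'r'.

'rrrr859'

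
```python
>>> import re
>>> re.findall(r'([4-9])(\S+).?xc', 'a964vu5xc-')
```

[('9', '64vu5')]

The pattern matches a character in [4-9] (captured); then one or more of a non-whitespace character (captured); then optionally any character, then the literal 'xc'.
Scanning left to right: at [1:9] match '964vu5xc', groups = ('9', '64vu5').
2 groups means the one result is a tuple of 2 captured strings — 1 here.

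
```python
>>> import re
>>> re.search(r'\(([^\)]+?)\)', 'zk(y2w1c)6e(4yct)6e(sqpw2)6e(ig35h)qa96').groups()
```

Unlike `match`, `search` isn't anchored — it looks for the pattern anywhere in the string.
The match spans [2:9] → '(y2w1c)'.
Captured: group 1 = 'y2w1c'.

('y2w1c',)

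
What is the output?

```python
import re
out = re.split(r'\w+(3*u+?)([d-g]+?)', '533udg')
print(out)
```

Pattern: one or more of a word character; then zero or more of a literal '3', then one or more of a literal 'u' (lazy) (captured); then one or more of a character in [d-g] (lazy) (captured).
A non-greedy quantifier consumes as few characters as it can — just enough that the remainder of the pattern still matches from where it stops; whatever follows it matches normally.
Matches to split on: at [0:5] → '533ud'.
`re.split` interleaves the captured-group text with the surrounding fragments.

['', 'u', 'd', 'g']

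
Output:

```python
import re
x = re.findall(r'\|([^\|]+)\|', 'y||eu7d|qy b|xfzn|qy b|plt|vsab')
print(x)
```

Because there's exactly one group, `findall` drops the full match and keeps group 1 from each hit.

['eu7d', 'xfzn', 'plt']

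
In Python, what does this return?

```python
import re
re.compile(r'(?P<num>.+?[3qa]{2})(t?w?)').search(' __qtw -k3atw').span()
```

The pattern matches one or more of any character (lazy), then exactly 2 of one of [3qa] (captured as 'num'); then optionally the literal 't', then optionally the literal 'w' (captured).
`re.search` scans for the first position where the pattern succeeds.
The match spans [0:13] → ' __qtw -k3atw'.
Captured: group 1 = ' __qtw -k3a', group 2 = 'tw'.

(0, 13)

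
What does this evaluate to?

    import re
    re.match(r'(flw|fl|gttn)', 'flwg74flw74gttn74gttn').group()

'flw'

Alternation isn't longest-match — the leftmost alternative that fits at this position is chosen.
`match` is anchored at position 0; if the pattern doesn't fit there, it returns None.
The match spans [0:3] → 'flw'.
Captured: group 1 = 'flw'.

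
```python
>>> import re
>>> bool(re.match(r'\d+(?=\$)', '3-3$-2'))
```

`re.match` only tries the pattern at the start of the string.
Here the string doesn't start with a match, so the call returns None, and `bool(None)` is False.

False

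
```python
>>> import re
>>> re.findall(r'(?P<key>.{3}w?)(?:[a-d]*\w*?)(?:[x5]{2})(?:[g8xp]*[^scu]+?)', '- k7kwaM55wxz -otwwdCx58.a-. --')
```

Lazy quantifiers expand one character at a time until the remainder of the pattern can match.
With a single group, `findall` returns only what that group captured — 2 items.

['- k', 'z -']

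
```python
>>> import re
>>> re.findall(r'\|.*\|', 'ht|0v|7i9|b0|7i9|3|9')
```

['|0v|7i9|b0|7i9|3|']

With no groups in the pattern, `findall` gives back each whole match — 1 here.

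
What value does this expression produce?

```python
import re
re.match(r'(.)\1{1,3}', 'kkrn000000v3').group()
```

'kk'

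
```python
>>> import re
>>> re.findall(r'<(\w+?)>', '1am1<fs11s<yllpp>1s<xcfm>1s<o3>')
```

Walking the string: at [10:17] match '<yllpp>', group 1 = 'yllpp'; at [19:25] match '<xcfm>', group 1 = 'xcfm'; at [27:31] match '<o3>', group 1 = 'o3'.
`findall` collects group 1 from each match (3 total).

['yllpp', 'xcfm', 'o3']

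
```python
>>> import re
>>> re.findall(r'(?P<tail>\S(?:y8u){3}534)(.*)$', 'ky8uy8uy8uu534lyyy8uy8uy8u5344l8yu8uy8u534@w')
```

This matches a non-whitespace character, then the literal 'y8u' repeated 3 times, then the literal '534' (captured as 'tail'); then zero or more of any character (captured); then anchored at the end.
With 2 capturing groups, `findall` returns a 2-tuple per match.

[('yy8uy8uy8u534', '4l8yu8uy8u534@w')]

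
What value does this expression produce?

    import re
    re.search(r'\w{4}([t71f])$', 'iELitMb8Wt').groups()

('t',)

This matches exactly 4 of a word character; then one of [t71f] (captured); then anchored at the end.
`re.search` scans for the first position where the pattern succeeds.
The match spans [5:10] → 'Mb8Wt'.
Captured: group 1 = 't'.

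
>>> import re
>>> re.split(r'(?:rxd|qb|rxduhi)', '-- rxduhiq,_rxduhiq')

['-- ', 'uhiq,_', 'uhiq']

Branches in `(...|...)` are attempted left-to-right; the first branch that allows the whole pattern to succeed is taken.
Matches to split on: at [3:6] → 'rxd'; at [12:15] → 'rxd'.
Splitting on the pattern gives 3 pieces.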